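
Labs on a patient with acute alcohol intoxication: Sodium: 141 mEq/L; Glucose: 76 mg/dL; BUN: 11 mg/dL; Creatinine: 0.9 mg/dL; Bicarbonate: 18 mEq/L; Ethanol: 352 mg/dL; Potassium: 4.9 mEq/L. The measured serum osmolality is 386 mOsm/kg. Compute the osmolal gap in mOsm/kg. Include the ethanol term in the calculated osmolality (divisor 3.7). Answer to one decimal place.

Calculated osmolality = 2·Na + glucose/18 + BUN/2.8 + ethanol/3.7
= 2·141 + 76/18 + 11/2.8 + 352/3.7
= 282 + 4.22 + 3.93 + 95.14
= 385.29 mOsm/kg ≈ 385.3 mOsm/kg
Osmolar gap = measured − calculated = 386 − 385.3 = 0.7 mOsm/kg

0.7 mOsm/kg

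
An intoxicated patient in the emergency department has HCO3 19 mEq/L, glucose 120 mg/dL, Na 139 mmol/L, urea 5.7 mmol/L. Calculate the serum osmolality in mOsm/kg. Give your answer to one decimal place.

Calculated osmolality = 2·Na + glucose/18 + urea
= 2·139 + 120/18 + 5.7
= 278 + 6.67 + 5.70
= 290.37 mOsm/kg

290.4 mOsm/kg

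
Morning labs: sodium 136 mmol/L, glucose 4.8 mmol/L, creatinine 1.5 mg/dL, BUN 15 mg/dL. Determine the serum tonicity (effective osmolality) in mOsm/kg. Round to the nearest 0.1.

Effective osmolality excludes urea (freely permeant across cell membranes):
2·Na + glucose
= 2·136 + 4.8
= 272 + 4.8
= 276.8 mOsm/kg

276.8 mOsm/kg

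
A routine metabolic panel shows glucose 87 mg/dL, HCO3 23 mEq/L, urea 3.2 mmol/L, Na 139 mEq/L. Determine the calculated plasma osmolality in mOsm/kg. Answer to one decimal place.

286.0 mOsm/kg

Calculated osmolality = 2·Na + glucose/18 + urea
= 2·139 + 87/18 + 3.2
= 278 + 4.83 + 3.20
= 286.03 mOsm/kg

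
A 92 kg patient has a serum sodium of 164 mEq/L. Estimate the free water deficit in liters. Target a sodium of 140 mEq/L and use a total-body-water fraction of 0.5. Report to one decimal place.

TBW = 0.5 · 92 = 46 L
Free water deficit = TBW · (Na/140 − 1)
= 46 · (164/140 − 1)
= 46 · 0.1714
= 7.88 L

7.9 L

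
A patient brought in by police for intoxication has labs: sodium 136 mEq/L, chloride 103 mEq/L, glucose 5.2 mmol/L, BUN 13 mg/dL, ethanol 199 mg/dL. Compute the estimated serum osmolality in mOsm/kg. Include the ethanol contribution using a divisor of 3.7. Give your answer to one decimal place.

335.6 mOsm/kg

Calculated osmolality = 2·Na + glucose + BUN/2.8 + ethanol/3.7
= 2·136 + 5.2 + 13/2.8 + 199/3.7
= 272 + 5.20 + 4.64 + 53.78
= 335.62 mOsm/kg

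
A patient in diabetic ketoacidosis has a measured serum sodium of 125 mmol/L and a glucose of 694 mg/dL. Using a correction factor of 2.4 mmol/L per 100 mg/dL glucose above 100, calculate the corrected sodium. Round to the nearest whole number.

Corrected Na = measured Na + 2.4 · (glucose − 100)/100
= 125 + 2.4 · (694 − 100)/100
= 125 + 14.3
= 139.3 mmol/L

139 mmol/L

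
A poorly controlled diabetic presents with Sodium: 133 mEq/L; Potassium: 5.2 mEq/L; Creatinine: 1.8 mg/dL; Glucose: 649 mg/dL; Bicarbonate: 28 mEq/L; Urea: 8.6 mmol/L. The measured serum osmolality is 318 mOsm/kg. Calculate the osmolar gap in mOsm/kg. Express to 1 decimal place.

7.3 mOsm/kg

Calculated osmolality = 2·Na + glucose/18 + urea
= 2·133 + 649/18 + 8.6
= 266 + 36.06 + 8.60
= 310.66 mOsm/kg ≈ 310.7 mOsm/kg
Osmolar gap = measured − calculated = 318 − 310.7 = 7.3 mOsm/kg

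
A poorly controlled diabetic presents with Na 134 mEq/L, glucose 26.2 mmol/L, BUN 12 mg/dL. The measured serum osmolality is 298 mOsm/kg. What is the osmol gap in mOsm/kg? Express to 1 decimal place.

Calculated osmolality = 2·Na + glucose + BUN/2.8
= 2·134 + 26.2 + 12/2.8
= 268 + 26.20 + 4.29
= 298.49 mOsm/kg ≈ 298.5 mOsm/kg
Osmolar gap = measured − calculated = 298 − 298.5 = -0.5 mOsm/kg

-0.5 mOsm/kg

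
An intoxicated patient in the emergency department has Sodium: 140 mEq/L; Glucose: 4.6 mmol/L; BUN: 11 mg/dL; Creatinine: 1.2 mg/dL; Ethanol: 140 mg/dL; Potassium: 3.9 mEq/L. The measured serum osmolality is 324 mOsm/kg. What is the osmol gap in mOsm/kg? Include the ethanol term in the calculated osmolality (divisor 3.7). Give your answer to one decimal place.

-2.4 mOsm/kg

Calculated osmolality = 2·Na + glucose + BUN/2.8 + ethanol/3.7
= 2·140 + 4.6 + 11/2.8 + 140/3.7
= 280 + 4.60 + 3.93 + 37.84
= 326.37 mOsm/kg ≈ 326.4 mOsm/kg
Osmolar gap = measured − calculated = 324 − 326.4 = -2.4 mOsm/kg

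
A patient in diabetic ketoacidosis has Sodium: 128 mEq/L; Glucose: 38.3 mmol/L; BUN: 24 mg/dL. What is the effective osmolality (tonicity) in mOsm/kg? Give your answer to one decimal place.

Effective osmolality excludes urea (freely permeant across cell membranes):
2·Na + glucose
= 2·128 + 38.3
= 256 + 38.3
= 294.3 mOsm/kg

294.3 mOsm/kg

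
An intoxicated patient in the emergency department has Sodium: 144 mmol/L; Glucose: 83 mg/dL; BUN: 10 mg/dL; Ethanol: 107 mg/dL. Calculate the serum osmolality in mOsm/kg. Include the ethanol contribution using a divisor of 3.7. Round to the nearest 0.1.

325.1 mOsm/kg

Calculated osmolality = 2·Na + glucose/18 + BUN/2.8 + ethanol/3.7
= 2·144 + 83/18 + 10/2.8 + 107/3.7
= 288 + 4.61 + 3.57 + 28.92
= 325.1 mOsm/kg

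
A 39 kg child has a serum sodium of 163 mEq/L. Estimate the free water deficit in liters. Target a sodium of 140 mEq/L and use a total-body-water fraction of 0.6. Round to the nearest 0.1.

3.8 L

TBW = 0.6 · 39 = 23.4 L
Free water deficit = TBW · (Na/140 − 1)
= 23.4 · (163/140 − 1)
= 23.4 · 0.1643
= 3.84 L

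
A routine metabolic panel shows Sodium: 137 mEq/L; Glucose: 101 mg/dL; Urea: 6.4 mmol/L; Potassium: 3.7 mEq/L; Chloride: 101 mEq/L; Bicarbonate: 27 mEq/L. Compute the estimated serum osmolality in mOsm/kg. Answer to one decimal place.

Calculated osmolality = 2·Na + glucose/18 + urea
= 2·137 + 101/18 + 6.4
= 274 + 5.61 + 6.40
= 286.01 mOsm/kg

286.0 mOsm/kg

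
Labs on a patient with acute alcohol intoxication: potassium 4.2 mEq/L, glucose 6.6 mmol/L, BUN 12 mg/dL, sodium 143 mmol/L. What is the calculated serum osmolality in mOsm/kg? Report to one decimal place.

Calculated osmolality = 2·Na + glucose + BUN/2.8
= 2·143 + 6.6 + 12/2.8
= 286 + 6.60 + 4.29
= 296.89 mOsm/kg

296.9 mOsm/kg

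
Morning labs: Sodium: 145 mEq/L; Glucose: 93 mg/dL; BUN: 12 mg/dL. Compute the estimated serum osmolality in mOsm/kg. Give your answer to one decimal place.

299.5 mOsm/kg

Calculated osmolality = 2·Na + glucose/18 + BUN/2.8
= 2·145 + 93/18 + 12/2.8
= 290 + 5.17 + 4.29
= 299.46 mOsm/kg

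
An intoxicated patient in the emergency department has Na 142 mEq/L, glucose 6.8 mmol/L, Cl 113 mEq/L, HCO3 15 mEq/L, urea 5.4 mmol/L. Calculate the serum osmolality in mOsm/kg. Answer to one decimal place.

296.2 mOsm/kg

Calculated osmolality = 2·Na + glucose + urea
= 2·142 + 6.8 + 5.4
= 284 + 6.80 + 5.40
= 296.2 mOsm/kg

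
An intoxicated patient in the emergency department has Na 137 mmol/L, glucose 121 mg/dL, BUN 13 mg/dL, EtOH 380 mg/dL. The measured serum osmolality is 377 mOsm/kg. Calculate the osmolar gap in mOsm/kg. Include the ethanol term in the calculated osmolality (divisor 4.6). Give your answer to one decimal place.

9.0 mOsm/kg

Calculated osmolality = 2·Na + glucose/18 + BUN/2.8 + ethanol/4.6
= 2·137 + 121/18 + 13/2.8 + 380/4.6
= 274 + 6.72 + 4.64 + 82.61
= 367.97 mOsm/kg ≈ 368.0 mOsm/kg
Osmolar gap = measured − calculated = 377 − 368.0 = 9.0 mOsm/kg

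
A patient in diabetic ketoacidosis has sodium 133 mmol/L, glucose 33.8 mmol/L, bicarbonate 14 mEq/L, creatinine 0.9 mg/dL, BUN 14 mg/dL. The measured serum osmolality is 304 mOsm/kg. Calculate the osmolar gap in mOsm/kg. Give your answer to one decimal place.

-0.8 mOsm/kg

Calculated osmolality = 2·Na + glucose + BUN/2.8
= 2·133 + 33.8 + 14/2.8
= 266 + 33.80 + 5
= 304.8 mOsm/kg ≈ 304.8 mOsm/kg
Osmolar gap = measured − calculated = 304 − 304.8 = -0.8 mOsm/kg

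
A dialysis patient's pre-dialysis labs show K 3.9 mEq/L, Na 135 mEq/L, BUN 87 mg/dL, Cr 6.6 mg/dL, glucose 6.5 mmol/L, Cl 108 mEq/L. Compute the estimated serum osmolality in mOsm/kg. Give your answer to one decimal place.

Calculated osmolality = 2·Na + glucose + BUN/2.8
= 2·135 + 6.5 + 87/2.8
= 270 + 6.50 + 31.07
= 307.57 mOsm/kg

307.6 mOsm/kg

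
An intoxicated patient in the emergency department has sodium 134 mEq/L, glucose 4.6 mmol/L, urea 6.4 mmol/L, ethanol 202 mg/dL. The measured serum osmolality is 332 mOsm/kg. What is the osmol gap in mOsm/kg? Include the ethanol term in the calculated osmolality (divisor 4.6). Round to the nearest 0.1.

Calculated osmolality = 2·Na + glucose + urea + ethanol/4.6
= 2·134 + 4.6 + 6.4 + 202/4.6
= 268 + 4.60 + 6.40 + 43.91
= 322.91 mOsm/kg ≈ 322.9 mOsm/kg
Osmolar gap = measured − calculated = 332 − 322.9 = 9.1 mOsm/kg

9.1 mOsm/kg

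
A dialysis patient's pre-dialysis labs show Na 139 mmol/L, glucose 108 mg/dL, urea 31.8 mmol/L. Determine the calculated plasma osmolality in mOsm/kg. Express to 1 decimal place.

315.8 mOsm/kg

Calculated osmolality = 2·Na + glucose/18 + urea
= 2·139 + 108/18 + 31.8
= 278 + 6 + 31.80
= 315.8 mOsm/kg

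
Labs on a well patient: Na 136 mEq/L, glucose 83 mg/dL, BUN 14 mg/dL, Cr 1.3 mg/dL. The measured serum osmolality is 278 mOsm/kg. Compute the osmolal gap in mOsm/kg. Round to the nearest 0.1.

-3.6 mOsm/kg

Calculated osmolality = 2·Na + glucose/18 + BUN/2.8
= 2·136 + 83/18 + 14/2.8
= 272 + 4.61 + 5
= 281.61 mOsm/kg ≈ 281.6 mOsm/kg
Osmolar gap = measured − calculated = 278 − 281.6 = -3.6 mOsm/kg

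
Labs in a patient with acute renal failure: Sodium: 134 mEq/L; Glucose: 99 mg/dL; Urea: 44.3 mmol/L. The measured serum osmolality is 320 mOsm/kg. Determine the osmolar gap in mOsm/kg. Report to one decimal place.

2.2 mOsm/kg

Calculated osmolality = 2·Na + glucose/18 + urea
= 2·134 + 99/18 + 44.3
= 268 + 5.50 + 44.30
= 317.8 mOsm/kg ≈ 317.8 mOsm/kg
Osmolar gap = measured − calculated = 320 − 317.8 = 2.2 mOsm/kg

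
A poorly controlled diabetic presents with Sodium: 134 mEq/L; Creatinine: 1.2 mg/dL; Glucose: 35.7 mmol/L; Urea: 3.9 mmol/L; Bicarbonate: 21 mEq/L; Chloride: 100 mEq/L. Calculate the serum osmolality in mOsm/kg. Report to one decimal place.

Calculated osmolality = 2·Na + glucose + urea
= 2·134 + 35.7 + 3.9
= 268 + 35.70 + 3.90
= 307.6 mOsm/kg

307.6 mOsm/kg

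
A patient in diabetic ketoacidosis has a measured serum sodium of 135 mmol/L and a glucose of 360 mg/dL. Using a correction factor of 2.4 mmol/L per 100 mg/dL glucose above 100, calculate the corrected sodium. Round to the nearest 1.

Corrected Na = measured Na + 2.4 · (glucose − 100)/100
= 135 + 2.4 · (360 − 100)/100
= 135 + 6.2
= 141.2 mmol/L

141 mmol/L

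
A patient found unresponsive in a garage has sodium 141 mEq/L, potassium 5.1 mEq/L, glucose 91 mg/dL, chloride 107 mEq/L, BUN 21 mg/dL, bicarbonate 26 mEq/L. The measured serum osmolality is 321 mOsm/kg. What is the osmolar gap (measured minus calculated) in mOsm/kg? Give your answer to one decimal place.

26.4 mOsm/kg

Calculated osmolality = 2·Na + glucose/18 + BUN/2.8
= 2·141 + 91/18 + 21/2.8
= 282 + 5.06 + 7.50
= 294.56 mOsm/kg ≈ 294.6 mOsm/kg
Osmolar gap = measured − calculated = 321 − 294.6 = 26.4 mOsm/kg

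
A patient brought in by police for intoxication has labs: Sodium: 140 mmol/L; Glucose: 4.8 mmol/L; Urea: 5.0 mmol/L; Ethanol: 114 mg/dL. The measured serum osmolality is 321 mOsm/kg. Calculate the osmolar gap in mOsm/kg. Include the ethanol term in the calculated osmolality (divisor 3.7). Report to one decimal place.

Calculated osmolality = 2·Na + glucose + urea + ethanol/3.7
= 2·140 + 4.8 + 5 + 114/3.7
= 280 + 4.80 + 5 + 30.81
= 320.61 mOsm/kg ≈ 320.6 mOsm/kg
Osmolar gap = measured − calculated = 321 − 320.6 = 0.4 mOsm/kg

0.4 mOsm/kg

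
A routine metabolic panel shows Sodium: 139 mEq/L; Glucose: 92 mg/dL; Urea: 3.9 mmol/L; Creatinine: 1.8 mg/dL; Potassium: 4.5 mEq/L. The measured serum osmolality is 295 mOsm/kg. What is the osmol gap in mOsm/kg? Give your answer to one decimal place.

8.0 mOsm/kg

Calculated osmolality = 2·Na + glucose/18 + urea
= 2·139 + 92/18 + 3.9
= 278 + 5.11 + 3.90
= 287.01 mOsm/kg ≈ 287.0 mOsm/kg
Osmolar gap = measured − calculated = 295 − 287.0 = 8.0 mOsm/kg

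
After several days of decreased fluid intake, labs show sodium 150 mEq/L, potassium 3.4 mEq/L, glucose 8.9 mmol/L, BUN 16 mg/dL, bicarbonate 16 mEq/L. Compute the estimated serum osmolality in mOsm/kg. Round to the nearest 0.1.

314.6 mOsm/kg

Calculated osmolality = 2·Na + glucose + BUN/2.8
= 2·150 + 8.9 + 16/2.8
= 300 + 8.90 + 5.71
= 314.61 mOsm/kg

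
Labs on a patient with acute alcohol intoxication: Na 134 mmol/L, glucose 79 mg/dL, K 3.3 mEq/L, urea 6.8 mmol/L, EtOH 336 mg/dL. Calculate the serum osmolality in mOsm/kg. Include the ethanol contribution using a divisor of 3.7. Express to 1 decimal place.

370.0 mOsm/kg

Calculated osmolality = 2·Na + glucose/18 + urea + ethanol/3.7
= 2·134 + 79/18 + 6.8 + 336/3.7
= 268 + 4.39 + 6.80 + 90.81
= 370 mOsm/kg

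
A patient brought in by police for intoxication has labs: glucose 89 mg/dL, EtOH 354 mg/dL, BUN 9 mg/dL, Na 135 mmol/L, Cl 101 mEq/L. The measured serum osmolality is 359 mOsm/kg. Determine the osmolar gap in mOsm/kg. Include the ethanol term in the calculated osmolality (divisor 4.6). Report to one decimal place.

Calculated osmolality = 2·Na + glucose/18 + BUN/2.8 + ethanol/4.6
= 2·135 + 89/18 + 9/2.8 + 354/4.6
= 270 + 4.94 + 3.21 + 76.96
= 355.11 mOsm/kg ≈ 355.1 mOsm/kg
Osmolar gap = measured − calculated = 359 − 355.1 = 3.9 mOsm/kg

3.9 mOsm/kg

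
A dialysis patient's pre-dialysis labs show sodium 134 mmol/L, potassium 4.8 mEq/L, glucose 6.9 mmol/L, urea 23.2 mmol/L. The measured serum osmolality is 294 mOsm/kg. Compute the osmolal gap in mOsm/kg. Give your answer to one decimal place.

Calculated osmolality = 2·Na + glucose + urea
= 2·134 + 6.9 + 23.2
= 268 + 6.90 + 23.20
= 298.1 mOsm/kg ≈ 298.1 mOsm/kg
Osmolar gap = measured − calculated = 294 − 298.1 = -4.1 mOsm/kg

-4.1 mOsm/kg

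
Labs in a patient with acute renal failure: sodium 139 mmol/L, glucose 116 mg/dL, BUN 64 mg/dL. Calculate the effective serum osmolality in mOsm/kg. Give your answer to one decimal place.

284.4 mOsm/kg

Effective osmolality excludes urea (freely permeant across cell membranes):
2·Na + glucose/18
= 2·139 + 116/18
= 278 + 6.44
= 284.44 mOsm/kg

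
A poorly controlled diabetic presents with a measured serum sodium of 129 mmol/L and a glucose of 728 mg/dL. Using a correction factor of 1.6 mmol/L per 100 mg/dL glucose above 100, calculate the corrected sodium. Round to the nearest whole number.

139 mmol/L

Corrected Na = measured Na + 1.6 · (glucose − 100)/100
= 129 + 1.6 · (728 − 100)/100
= 129 + 10
= 139 mmol/L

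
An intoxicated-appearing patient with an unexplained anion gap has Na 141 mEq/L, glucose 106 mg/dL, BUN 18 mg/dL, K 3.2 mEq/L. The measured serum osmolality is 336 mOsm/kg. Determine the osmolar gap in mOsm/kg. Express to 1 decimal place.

41.7 mOsm/kg

Calculated osmolality = 2·Na + glucose/18 + BUN/2.8
= 2·141 + 106/18 + 18/2.8
= 282 + 5.89 + 6.43
= 294.32 mOsm/kg ≈ 294.3 mOsm/kg
Osmolar gap = measured − calculated = 336 − 294.3 = 41.7 mOsm/kg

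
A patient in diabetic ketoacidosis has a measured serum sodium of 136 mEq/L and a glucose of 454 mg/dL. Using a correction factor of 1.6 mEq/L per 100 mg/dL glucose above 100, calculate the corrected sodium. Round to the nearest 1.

142 mEq/L

Corrected Na = measured Na + 1.6 · (glucose − 100)/100
= 136 + 1.6 · (454 − 100)/100
= 136 + 5.7
= 141.7 mEq/L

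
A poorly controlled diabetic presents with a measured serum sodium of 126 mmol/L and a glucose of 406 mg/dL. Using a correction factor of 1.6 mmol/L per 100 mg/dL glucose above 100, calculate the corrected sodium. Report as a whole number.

Corrected Na = measured Na + 1.6 · (glucose − 100)/100
= 126 + 1.6 · (406 − 100)/100
= 126 + 4.9
= 130.9 mmol/L

131 mmol/L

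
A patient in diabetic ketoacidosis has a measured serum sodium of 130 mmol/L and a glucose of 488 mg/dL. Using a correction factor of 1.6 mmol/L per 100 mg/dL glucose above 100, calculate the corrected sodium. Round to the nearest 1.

Corrected Na = measured Na + 1.6 · (glucose − 100)/100
= 130 + 1.6 · (488 − 100)/100
= 130 + 6.2
= 136.2 mmol/L

136 mmol/L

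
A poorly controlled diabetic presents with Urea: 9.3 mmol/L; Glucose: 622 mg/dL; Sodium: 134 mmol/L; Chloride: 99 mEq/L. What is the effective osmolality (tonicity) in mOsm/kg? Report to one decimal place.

Effective osmolality excludes urea (freely permeant across cell membranes):
2·Na + glucose/18
= 2·134 + 622/18
= 268 + 34.56
= 302.56 mOsm/kg

302.6 mOsm/kg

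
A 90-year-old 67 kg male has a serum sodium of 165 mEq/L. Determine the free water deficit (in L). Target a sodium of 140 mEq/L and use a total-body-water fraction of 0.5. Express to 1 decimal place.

TBW = 0.5 · 67 = 33.5 L
Free water deficit = TBW · (Na/140 − 1)
= 33.5 · (165/140 − 1)
= 33.5 · 0.1786
= 5.98 L

6.0 L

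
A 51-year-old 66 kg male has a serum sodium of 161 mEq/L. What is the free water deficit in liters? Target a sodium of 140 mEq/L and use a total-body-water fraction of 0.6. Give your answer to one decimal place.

5.9 L

TBW = 0.6 · 66 = 39.6 L
Free water deficit = TBW · (Na/140 − 1)
= 39.6 · (161/140 − 1)
= 39.6 · 0.15
= 5.94 L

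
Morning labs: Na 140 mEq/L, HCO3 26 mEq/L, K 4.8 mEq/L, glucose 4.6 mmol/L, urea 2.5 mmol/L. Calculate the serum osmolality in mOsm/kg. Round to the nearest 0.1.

287.1 mOsm/kg

Calculated osmolality = 2·Na + glucose + urea
= 2·140 + 4.6 + 2.5
= 280 + 4.60 + 2.50
= 287.1 mOsm/kg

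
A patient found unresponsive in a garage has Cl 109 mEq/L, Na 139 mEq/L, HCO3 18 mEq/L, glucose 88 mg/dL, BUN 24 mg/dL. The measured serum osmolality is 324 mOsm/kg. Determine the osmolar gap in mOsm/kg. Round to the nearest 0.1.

Calculated osmolality = 2·Na + glucose/18 + BUN/2.8
= 2·139 + 88/18 + 24/2.8
= 278 + 4.89 + 8.57
= 291.46 mOsm/kg ≈ 291.5 mOsm/kg
Osmolar gap = measured − calculated = 324 − 291.5 = 32.5 mOsm/kg

32.5 mOsm/kg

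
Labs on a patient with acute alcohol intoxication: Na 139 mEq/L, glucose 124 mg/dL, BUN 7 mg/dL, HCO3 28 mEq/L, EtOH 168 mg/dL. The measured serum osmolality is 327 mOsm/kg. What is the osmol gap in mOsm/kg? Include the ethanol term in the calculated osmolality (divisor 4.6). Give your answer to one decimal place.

3.1 mOsm/kg

Calculated osmolality = 2·Na + glucose/18 + BUN/2.8 + ethanol/4.6
= 2·139 + 124/18 + 7/2.8 + 168/4.6
= 278 + 6.89 + 2.50 + 36.52
= 323.91 mOsm/kg ≈ 323.9 mOsm/kg
Osmolar gap = measured − calculated = 327 − 323.9 = 3.1 mOsm/kg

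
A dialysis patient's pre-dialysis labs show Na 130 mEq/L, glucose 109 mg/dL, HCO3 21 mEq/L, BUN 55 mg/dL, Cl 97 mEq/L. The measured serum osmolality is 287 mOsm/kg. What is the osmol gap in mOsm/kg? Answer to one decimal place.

Calculated osmolality = 2·Na + glucose/18 + BUN/2.8
= 2·130 + 109/18 + 55/2.8
= 260 + 6.06 + 19.64
= 285.7 mOsm/kg ≈ 285.7 mOsm/kg
Osmolar gap = measured − calculated = 287 − 285.7 = 1.3 mOsm/kg

1.3 mOsm/kg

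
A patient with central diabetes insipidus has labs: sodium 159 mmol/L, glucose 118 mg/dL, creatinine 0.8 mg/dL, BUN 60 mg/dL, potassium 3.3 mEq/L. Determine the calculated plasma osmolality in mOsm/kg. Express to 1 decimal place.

346.0 mOsm/kg

Calculated osmolality = 2·Na + glucose/18 + BUN/2.8
= 2·159 + 118/18 + 60/2.8
= 318 + 6.56 + 21.43
= 345.99 mOsm/kg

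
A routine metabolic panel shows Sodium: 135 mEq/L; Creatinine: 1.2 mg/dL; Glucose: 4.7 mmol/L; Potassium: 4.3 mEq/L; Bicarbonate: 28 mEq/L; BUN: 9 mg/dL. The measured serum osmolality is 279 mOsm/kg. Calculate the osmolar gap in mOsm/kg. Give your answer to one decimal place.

Calculated osmolality = 2·Na + glucose + BUN/2.8
= 2·135 + 4.7 + 9/2.8
= 270 + 4.70 + 3.21
= 277.91 mOsm/kg ≈ 277.9 mOsm/kg
Osmolar gap = measured − calculated = 279 − 277.9 = 1.1 mOsm/kg

1.1 mOsm/kg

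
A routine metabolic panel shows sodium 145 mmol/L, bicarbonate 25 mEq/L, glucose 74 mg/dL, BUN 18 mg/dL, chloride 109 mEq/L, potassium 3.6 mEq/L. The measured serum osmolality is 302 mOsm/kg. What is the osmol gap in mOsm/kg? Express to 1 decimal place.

1.5 mOsm/kg

Calculated osmolality = 2·Na + glucose/18 + BUN/2.8
= 2·145 + 74/18 + 18/2.8
= 290 + 4.11 + 6.43
= 300.54 mOsm/kg ≈ 300.5 mOsm/kg
Osmolar gap = measured − calculated = 302 − 300.5 = 1.5 mOsm/kg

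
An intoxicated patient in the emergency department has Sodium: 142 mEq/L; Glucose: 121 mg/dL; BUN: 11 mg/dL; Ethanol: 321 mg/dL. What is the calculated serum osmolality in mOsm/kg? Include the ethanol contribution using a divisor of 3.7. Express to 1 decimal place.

381.4 mOsm/kg

Calculated osmolality = 2·Na + glucose/18 + BUN/2.8 + ethanol/3.7
= 2·142 + 121/18 + 11/2.8 + 321/3.7
= 284 + 6.72 + 3.93 + 86.76
= 381.41 mOsm/kg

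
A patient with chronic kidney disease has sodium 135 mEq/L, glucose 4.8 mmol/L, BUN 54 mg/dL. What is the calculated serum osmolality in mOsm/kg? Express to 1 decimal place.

Calculated osmolality = 2·Na + glucose + BUN/2.8
= 2·135 + 4.8 + 54/2.8
= 270 + 4.80 + 19.29
= 294.09 mOsm/kg

294.1 mOsm/kg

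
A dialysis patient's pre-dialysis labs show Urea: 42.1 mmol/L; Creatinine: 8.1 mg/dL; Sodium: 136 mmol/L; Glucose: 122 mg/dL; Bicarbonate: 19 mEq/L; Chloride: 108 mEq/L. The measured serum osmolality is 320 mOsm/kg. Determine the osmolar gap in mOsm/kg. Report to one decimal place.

-0.9 mOsm/kg

Calculated osmolality = 2·Na + glucose/18 + urea
= 2·136 + 122/18 + 42.1
= 272 + 6.78 + 42.10
= 320.88 mOsm/kg ≈ 320.9 mOsm/kg
Osmolar gap = measured − calculated = 320 − 320.9 = -0.9 mOsm/kg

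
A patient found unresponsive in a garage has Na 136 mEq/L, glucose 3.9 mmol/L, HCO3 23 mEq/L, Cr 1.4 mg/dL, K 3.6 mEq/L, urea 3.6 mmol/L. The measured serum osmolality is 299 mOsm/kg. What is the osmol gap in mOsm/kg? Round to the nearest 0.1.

Calculated osmolality = 2·Na + glucose + urea
= 2·136 + 3.9 + 3.6
= 272 + 3.90 + 3.60
= 279.5 mOsm/kg ≈ 279.5 mOsm/kg
Osmolar gap = measured − calculated = 299 − 279.5 = 19.5 mOsm/kg

19.5 mOsm/kg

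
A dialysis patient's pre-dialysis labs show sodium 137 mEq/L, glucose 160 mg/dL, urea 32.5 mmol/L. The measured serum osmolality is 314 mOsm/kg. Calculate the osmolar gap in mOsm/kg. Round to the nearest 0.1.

-1.4 mOsm/kg

Calculated osmolality = 2·Na + glucose/18 + urea
= 2·137 + 160/18 + 32.5
= 274 + 8.89 + 32.50
= 315.39 mOsm/kg ≈ 315.4 mOsm/kg
Osmolar gap = measured − calculated = 314 − 315.4 = -1.4 mOsm/kg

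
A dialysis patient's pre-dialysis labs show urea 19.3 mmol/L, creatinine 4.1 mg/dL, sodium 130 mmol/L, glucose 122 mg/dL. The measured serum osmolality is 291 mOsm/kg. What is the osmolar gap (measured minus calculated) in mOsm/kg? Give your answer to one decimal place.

Calculated osmolality = 2·Na + glucose/18 + urea
= 2·130 + 122/18 + 19.3
= 260 + 6.78 + 19.30
= 286.08 mOsm/kg ≈ 286.1 mOsm/kg
Osmolar gap = measured − calculated = 291 − 286.1 = 4.9 mOsm/kg

4.9 mOsm/kg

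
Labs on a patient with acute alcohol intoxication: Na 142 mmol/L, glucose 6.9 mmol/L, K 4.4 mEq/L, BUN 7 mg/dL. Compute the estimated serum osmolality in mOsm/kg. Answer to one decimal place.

Calculated osmolality = 2·Na + glucose + BUN/2.8
= 2·142 + 6.9 + 7/2.8
= 284 + 6.90 + 2.50
= 293.4 mOsm/kg

293.4 mOsm/kg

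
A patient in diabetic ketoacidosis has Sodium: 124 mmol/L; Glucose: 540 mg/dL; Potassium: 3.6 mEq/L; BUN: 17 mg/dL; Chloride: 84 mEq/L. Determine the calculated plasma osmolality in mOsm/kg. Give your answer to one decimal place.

284.1 mOsm/kg

Calculated osmolality = 2·Na + glucose/18 + BUN/2.8
= 2·124 + 540/18 + 17/2.8
= 248 + 30 + 6.07
= 284.07 mOsm/kg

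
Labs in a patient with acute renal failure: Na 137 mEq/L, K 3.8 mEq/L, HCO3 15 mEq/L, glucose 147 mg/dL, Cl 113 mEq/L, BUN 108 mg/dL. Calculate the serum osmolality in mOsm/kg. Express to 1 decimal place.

320.7 mOsm/kg

Calculated osmolality = 2·Na + glucose/18 + BUN/2.8
= 2·137 + 147/18 + 108/2.8
= 274 + 8.17 + 38.57
= 320.74 mOsm/kg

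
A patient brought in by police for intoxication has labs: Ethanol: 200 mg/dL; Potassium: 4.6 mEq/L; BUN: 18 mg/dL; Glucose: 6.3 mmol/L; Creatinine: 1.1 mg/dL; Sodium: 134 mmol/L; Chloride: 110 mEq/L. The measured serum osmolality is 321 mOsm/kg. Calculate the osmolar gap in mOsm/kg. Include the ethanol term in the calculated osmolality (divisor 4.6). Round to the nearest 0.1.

-3.2 mOsm/kg

Calculated osmolality = 2·Na + glucose + BUN/2.8 + ethanol/4.6
= 2·134 + 6.3 + 18/2.8 + 200/4.6
= 268 + 6.30 + 6.43 + 43.48
= 324.21 mOsm/kg ≈ 324.2 mOsm/kg
Osmolar gap = measured − calculated = 321 − 324.2 = -3.2 mOsm/kg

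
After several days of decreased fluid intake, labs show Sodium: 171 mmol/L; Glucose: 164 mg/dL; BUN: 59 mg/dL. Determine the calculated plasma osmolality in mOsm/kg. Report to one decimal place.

372.2 mOsm/kg

Calculated osmolality = 2·Na + glucose/18 + BUN/2.8
= 2·171 + 164/18 + 59/2.8
= 342 + 9.11 + 21.07
= 372.18 mOsm/kg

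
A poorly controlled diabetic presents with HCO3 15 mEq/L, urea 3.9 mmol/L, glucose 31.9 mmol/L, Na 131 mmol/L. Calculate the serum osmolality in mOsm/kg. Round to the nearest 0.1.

297.8 mOsm/kg

Calculated osmolality = 2·Na + glucose + urea
= 2·131 + 31.9 + 3.9
= 262 + 31.90 + 3.90
= 297.8 mOsm/kg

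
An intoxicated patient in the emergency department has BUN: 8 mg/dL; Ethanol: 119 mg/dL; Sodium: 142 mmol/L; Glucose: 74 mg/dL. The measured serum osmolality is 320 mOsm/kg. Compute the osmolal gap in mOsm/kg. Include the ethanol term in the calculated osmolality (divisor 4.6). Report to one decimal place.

Calculated osmolality = 2·Na + glucose/18 + BUN/2.8 + ethanol/4.6
= 2·142 + 74/18 + 8/2.8 + 119/4.6
= 284 + 4.11 + 2.86 + 25.87
= 316.84 mOsm/kg ≈ 316.8 mOsm/kg
Osmolar gap = measured − calculated = 320 − 316.8 = 3.2 mOsm/kg

3.2 mOsm/kg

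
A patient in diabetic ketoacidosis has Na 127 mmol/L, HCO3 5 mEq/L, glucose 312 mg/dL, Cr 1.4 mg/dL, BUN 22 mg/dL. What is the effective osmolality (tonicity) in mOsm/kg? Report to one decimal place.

271.3 mOsm/kg

Effective osmolality excludes urea (freely permeant across cell membranes):
2·Na + glucose/18
= 2·127 + 312/18
= 254 + 17.33
= 271.33 mOsm/kg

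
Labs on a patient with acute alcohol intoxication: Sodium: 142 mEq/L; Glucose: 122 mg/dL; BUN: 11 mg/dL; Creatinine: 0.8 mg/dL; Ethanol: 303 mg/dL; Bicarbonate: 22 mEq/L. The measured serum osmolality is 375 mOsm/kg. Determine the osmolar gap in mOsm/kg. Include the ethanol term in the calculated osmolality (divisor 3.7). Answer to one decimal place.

-1.6 mOsm/kg

Calculated osmolality = 2·Na + glucose/18 + BUN/2.8 + ethanol/3.7
= 2·142 + 122/18 + 11/2.8 + 303/3.7
= 284 + 6.78 + 3.93 + 81.89
= 376.6 mOsm/kg ≈ 376.6 mOsm/kg
Osmolar gap = measured − calculated = 375 − 376.6 = -1.6 mOsm/kg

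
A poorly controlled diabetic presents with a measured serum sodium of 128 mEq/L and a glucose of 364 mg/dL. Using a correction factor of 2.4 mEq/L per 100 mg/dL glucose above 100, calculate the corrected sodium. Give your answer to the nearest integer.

134 mEq/L

Corrected Na = measured Na + 2.4 · (glucose − 100)/100
= 128 + 2.4 · (364 − 100)/100
= 128 + 6.3
= 134.3 mEq/L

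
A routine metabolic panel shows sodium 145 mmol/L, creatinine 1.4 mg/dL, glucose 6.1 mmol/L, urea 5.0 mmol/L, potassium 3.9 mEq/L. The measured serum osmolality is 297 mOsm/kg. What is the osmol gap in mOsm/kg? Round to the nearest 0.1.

-4.1 mOsm/kg

Calculated osmolality = 2·Na + glucose + urea
= 2·145 + 6.1 + 5
= 290 + 6.10 + 5
= 301.1 mOsm/kg ≈ 301.1 mOsm/kg
Osmolar gap = measured − calculated = 297 − 301.1 = -4.1 mOsm/kg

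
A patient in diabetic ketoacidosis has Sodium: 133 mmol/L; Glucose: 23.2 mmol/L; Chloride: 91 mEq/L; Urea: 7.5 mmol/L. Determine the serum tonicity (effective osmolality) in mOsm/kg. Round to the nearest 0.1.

Effective osmolality excludes urea (freely permeant across cell membranes):
2·Na + glucose
= 2·133 + 23.2
= 266 + 23.2
= 289.2 mOsm/kg

289.2 mOsm/kg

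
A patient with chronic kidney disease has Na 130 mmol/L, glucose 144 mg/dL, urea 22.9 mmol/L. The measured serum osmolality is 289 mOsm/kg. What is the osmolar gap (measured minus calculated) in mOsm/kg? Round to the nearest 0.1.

-1.9 mOsm/kg

Calculated osmolality = 2·Na + glucose/18 + urea
= 2·130 + 144/18 + 22.9
= 260 + 8 + 22.90
= 290.9 mOsm/kg ≈ 290.9 mOsm/kg
Osmolar gap = measured − calculated = 289 − 290.9 = -1.9 mOsm/kg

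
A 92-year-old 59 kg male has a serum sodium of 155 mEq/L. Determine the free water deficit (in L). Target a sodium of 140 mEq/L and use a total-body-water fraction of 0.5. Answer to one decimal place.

3.2 L

TBW = 0.5 · 59 = 29.5 L
Free water deficit = TBW · (Na/140 − 1)
= 29.5 · (155/140 − 1)
= 29.5 · 0.1071
= 3.16 L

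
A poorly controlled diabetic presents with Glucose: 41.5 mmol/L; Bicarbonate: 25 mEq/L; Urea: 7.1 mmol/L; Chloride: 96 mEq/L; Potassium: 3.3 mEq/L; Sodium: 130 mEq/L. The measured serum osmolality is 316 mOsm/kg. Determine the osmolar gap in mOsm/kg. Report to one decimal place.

Calculated osmolality = 2·Na + glucose + urea
= 2·130 + 41.5 + 7.1
= 260 + 41.50 + 7.10
= 308.6 mOsm/kg ≈ 308.6 mOsm/kg
Osmolar gap = measured − calculated = 316 − 308.6 = 7.4 mOsm/kg

7.4 mOsm/kg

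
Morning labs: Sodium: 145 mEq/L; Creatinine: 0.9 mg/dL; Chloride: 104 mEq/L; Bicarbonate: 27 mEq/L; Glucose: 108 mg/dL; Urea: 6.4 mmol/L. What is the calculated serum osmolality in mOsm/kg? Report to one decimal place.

302.4 mOsm/kg

Calculated osmolality = 2·Na + glucose/18 + urea
= 2·145 + 108/18 + 6.4
= 290 + 6 + 6.40
= 302.4 mOsm/kg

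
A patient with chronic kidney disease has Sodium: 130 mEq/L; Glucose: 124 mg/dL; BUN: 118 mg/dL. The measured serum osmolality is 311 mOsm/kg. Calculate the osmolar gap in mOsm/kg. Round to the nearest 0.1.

2.0 mOsm/kg

Calculated osmolality = 2·Na + glucose/18 + BUN/2.8
= 2·130 + 124/18 + 118/2.8
= 260 + 6.89 + 42.14
= 309.03 mOsm/kg ≈ 309.0 mOsm/kg
Osmolar gap = measured − calculated = 311 − 309.0 = 2.0 mOsm/kg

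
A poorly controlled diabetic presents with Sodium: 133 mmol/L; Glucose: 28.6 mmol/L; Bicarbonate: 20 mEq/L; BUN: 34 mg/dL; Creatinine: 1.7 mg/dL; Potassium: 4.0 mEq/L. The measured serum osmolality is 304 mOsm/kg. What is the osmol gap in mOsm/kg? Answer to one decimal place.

-2.7 mOsm/kg

Calculated osmolality = 2·Na + glucose + BUN/2.8
= 2·133 + 28.6 + 34/2.8
= 266 + 28.60 + 12.14
= 306.74 mOsm/kg ≈ 306.7 mOsm/kg
Osmolar gap = measured − calculated = 304 − 306.7 = -2.7 mOsm/kg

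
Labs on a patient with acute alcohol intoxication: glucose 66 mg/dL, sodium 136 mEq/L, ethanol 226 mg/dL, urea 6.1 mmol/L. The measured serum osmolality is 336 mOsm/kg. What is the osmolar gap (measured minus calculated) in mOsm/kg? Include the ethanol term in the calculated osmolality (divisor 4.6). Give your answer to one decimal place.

Calculated osmolality = 2·Na + glucose/18 + urea + ethanol/4.6
= 2·136 + 66/18 + 6.1 + 226/4.6
= 272 + 3.67 + 6.10 + 49.13
= 330.9 mOsm/kg ≈ 330.9 mOsm/kg
Osmolar gap = measured − calculated = 336 − 330.9 = 5.1 mOsm/kg

5.1 mOsm/kg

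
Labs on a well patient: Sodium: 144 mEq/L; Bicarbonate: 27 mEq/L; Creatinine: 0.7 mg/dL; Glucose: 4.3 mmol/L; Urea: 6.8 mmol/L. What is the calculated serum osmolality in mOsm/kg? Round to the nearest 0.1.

299.1 mOsm/kg

Calculated osmolality = 2·Na + glucose + urea
= 2·144 + 4.3 + 6.8
= 288 + 4.30 + 6.80
= 299.1 mOsm/kg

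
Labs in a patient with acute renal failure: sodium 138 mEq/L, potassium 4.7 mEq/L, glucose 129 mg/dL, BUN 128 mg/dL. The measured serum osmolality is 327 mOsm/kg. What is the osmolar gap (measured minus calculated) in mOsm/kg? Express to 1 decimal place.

-1.9 mOsm/kg

Calculated osmolality = 2·Na + glucose/18 + BUN/2.8
= 2·138 + 129/18 + 128/2.8
= 276 + 7.17 + 45.71
= 328.88 mOsm/kg ≈ 328.9 mOsm/kg
Osmolar gap = measured − calculated = 327 − 328.9 = -1.9 mOsm/kg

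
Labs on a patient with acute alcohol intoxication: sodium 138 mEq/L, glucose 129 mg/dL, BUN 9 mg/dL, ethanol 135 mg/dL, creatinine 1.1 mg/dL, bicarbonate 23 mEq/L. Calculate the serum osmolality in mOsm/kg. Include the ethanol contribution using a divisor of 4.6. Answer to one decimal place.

Calculated osmolality = 2·Na + glucose/18 + BUN/2.8 + ethanol/4.6
= 2·138 + 129/18 + 9/2.8 + 135/4.6
= 276 + 7.17 + 3.21 + 29.35
= 315.73 mOsm/kg

315.7 mOsm/kg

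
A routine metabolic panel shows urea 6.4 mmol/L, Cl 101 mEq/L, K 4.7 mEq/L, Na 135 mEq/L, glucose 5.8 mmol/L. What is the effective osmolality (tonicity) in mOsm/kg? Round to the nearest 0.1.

275.8 mOsm/kg

Effective osmolality excludes urea (freely permeant across cell membranes):
2·Na + glucose
= 2·135 + 5.8
= 270 + 5.8
= 275.8 mOsm/kg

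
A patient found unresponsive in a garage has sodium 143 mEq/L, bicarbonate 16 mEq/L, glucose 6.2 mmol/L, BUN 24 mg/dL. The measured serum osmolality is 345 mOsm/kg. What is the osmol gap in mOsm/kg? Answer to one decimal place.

44.2 mOsm/kg

Calculated osmolality = 2·Na + glucose + BUN/2.8
= 2·143 + 6.2 + 24/2.8
= 286 + 6.20 + 8.57
= 300.77 mOsm/kg ≈ 300.8 mOsm/kg
Osmolar gap = measured − calculated = 345 − 300.8 = 44.2 mOsm/kg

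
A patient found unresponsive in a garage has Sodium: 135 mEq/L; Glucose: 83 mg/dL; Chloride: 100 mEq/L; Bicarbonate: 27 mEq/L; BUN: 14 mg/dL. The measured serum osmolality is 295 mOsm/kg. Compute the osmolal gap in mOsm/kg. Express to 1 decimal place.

15.4 mOsm/kg

Calculated osmolality = 2·Na + glucose/18 + BUN/2.8
= 2·135 + 83/18 + 14/2.8
= 270 + 4.61 + 5
= 279.61 mOsm/kg ≈ 279.6 mOsm/kg
Osmolar gap = measured − calculated = 295 − 279.6 = 15.4 mOsm/kg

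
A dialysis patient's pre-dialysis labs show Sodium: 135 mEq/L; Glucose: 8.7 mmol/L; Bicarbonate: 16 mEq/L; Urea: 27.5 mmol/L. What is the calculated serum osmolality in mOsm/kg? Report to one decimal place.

306.2 mOsm/kg

Calculated osmolality = 2·Na + glucose + urea
= 2·135 + 8.7 + 27.5
= 270 + 8.70 + 27.50
= 306.2 mOsm/kg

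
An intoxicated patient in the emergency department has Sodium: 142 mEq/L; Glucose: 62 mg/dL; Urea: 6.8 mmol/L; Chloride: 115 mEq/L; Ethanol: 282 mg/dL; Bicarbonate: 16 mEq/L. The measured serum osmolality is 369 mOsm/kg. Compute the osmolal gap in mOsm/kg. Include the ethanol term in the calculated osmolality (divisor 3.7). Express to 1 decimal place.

Calculated osmolality = 2·Na + glucose/18 + urea + ethanol/3.7
= 2·142 + 62/18 + 6.8 + 282/3.7
= 284 + 3.44 + 6.80 + 76.22
= 370.46 mOsm/kg ≈ 370.5 mOsm/kg
Osmolar gap = measured − calculated = 369 − 370.5 = -1.5 mOsm/kg

-1.5 mOsm/kg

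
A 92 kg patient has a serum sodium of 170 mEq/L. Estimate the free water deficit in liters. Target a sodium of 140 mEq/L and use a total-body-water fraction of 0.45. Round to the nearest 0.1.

8.9 L

TBW = 0.45 · 92 = 41.4 L
Free water deficit = TBW · (Na/140 − 1)
= 41.4 · (170/140 − 1)
= 41.4 · 0.2143
= 8.87 L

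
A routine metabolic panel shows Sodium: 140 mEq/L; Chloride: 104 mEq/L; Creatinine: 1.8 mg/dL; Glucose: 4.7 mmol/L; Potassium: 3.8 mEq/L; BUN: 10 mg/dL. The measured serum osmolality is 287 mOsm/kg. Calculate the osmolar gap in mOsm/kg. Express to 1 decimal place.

Calculated osmolality = 2·Na + glucose + BUN/2.8
= 2·140 + 4.7 + 10/2.8
= 280 + 4.70 + 3.57
= 288.27 mOsm/kg ≈ 288.3 mOsm/kg
Osmolar gap = measured − calculated = 287 − 288.3 = -1.3 mOsm/kg

-1.3 mOsm/kg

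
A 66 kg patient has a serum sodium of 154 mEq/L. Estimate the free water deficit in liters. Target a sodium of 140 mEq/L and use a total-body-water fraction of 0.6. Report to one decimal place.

4.0 L

TBW = 0.6 · 66 = 39.6 L
Free water deficit = TBW · (Na/140 − 1)
= 39.6 · (154/140 − 1)
= 39.6 · 0.1
= 3.96 L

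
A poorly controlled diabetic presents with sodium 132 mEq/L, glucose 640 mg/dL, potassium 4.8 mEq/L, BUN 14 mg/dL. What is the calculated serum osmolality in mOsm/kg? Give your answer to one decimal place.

304.6 mOsm/kg

Calculated osmolality = 2·Na + glucose/18 + BUN/2.8
= 2·132 + 640/18 + 14/2.8
= 264 + 35.56 + 5
= 304.56 mOsm/kg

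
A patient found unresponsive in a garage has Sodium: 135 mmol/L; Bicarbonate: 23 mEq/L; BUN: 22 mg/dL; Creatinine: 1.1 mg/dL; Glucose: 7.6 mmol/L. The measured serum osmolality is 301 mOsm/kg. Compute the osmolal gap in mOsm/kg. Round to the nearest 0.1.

Calculated osmolality = 2·Na + glucose + BUN/2.8
= 2·135 + 7.6 + 22/2.8
= 270 + 7.60 + 7.86
= 285.46 mOsm/kg ≈ 285.5 mOsm/kg
Osmolar gap = measured − calculated = 301 − 285.5 = 15.5 mOsm/kg

15.5 mOsm/kg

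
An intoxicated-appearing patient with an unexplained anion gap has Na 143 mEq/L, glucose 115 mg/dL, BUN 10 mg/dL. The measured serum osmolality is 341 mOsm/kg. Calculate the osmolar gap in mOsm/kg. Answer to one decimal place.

45.0 mOsm/kg

Calculated osmolality = 2·Na + glucose/18 + BUN/2.8
= 2·143 + 115/18 + 10/2.8
= 286 + 6.39 + 3.57
= 295.96 mOsm/kg ≈ 296.0 mOsm/kg
Osmolar gap = measured − calculated = 341 − 296.0 = 45.0 mOsm/kg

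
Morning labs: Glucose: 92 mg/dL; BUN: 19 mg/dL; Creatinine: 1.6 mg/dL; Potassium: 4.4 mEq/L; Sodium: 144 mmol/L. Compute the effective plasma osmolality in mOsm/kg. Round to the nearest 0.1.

Effective osmolality excludes urea (freely permeant across cell membranes):
2·Na + glucose/18
= 2·144 + 92/18
= 288 + 5.11
= 293.11 mOsm/kg

293.1 mOsm/kg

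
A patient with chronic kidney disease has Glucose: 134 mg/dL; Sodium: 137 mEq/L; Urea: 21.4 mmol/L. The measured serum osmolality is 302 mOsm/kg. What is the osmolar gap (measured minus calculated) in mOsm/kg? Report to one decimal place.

-0.8 mOsm/kg

Calculated osmolality = 2·Na + glucose/18 + urea
= 2·137 + 134/18 + 21.4
= 274 + 7.44 + 21.40
= 302.84 mOsm/kg ≈ 302.8 mOsm/kg
Osmolar gap = measured − calculated = 302 − 302.8 = -0.8 mOsm/kg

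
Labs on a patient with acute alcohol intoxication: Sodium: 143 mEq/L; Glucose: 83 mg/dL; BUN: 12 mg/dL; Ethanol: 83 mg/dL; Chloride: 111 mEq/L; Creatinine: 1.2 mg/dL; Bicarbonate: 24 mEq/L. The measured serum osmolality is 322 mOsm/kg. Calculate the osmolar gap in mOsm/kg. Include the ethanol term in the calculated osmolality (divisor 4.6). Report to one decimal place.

Calculated osmolality = 2·Na + glucose/18 + BUN/2.8 + ethanol/4.6
= 2·143 + 83/18 + 12/2.8 + 83/4.6
= 286 + 4.61 + 4.29 + 18.04
= 312.94 mOsm/kg ≈ 312.9 mOsm/kg
Osmolar gap = measured − calculated = 322 − 312.9 = 9.1 mOsm/kg

9.1 mOsm/kg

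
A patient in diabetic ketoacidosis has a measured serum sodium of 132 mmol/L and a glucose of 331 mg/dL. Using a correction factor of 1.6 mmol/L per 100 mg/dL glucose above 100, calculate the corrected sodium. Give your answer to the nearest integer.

136 mmol/L

Corrected Na = measured Na + 1.6 · (glucose − 100)/100
= 132 + 1.6 · (331 − 100)/100
= 132 + 3.7
= 135.7 mmol/L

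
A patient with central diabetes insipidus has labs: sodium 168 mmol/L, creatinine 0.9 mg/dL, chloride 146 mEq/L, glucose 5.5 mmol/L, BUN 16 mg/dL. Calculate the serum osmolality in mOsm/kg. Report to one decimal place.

347.2 mOsm/kg

Calculated osmolality = 2·Na + glucose + BUN/2.8
= 2·168 + 5.5 + 16/2.8
= 336 + 5.50 + 5.71
= 347.21 mOsm/kg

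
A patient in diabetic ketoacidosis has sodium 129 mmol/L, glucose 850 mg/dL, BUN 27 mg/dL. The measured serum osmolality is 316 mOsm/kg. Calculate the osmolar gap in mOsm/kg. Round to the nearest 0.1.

Calculated osmolality = 2·Na + glucose/18 + BUN/2.8
= 2·129 + 850/18 + 27/2.8
= 258 + 47.22 + 9.64
= 314.86 mOsm/kg ≈ 314.9 mOsm/kg
Osmolar gap = measured − calculated = 316 − 314.9 = 1.1 mOsm/kg

1.1 mOsm/kg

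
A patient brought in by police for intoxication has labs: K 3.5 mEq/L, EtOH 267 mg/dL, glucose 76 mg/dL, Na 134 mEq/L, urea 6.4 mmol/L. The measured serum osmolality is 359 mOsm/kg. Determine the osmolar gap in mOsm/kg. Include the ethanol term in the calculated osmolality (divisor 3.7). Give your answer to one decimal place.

Calculated osmolality = 2·Na + glucose/18 + urea + ethanol/3.7
= 2·134 + 76/18 + 6.4 + 267/3.7
= 268 + 4.22 + 6.40 + 72.16
= 350.78 mOsm/kg ≈ 350.8 mOsm/kg
Osmolar gap = measured − calculated = 359 − 350.8 = 8.2 mOsm/kg

8.2 mOsm/kg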